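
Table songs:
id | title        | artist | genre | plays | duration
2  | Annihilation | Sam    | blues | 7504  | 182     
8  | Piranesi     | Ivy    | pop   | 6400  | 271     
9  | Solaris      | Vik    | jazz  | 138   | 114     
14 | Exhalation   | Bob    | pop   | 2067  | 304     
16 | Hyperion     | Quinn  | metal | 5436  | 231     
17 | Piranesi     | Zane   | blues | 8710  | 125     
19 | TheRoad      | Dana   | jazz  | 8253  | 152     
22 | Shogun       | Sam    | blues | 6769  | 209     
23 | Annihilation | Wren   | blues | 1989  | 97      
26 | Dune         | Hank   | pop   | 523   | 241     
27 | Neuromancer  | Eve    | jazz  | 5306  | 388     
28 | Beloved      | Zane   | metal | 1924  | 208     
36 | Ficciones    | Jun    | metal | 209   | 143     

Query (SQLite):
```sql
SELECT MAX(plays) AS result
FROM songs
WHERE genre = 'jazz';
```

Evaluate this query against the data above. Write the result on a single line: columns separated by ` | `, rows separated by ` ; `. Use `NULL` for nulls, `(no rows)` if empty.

8253

Rows where genre='jazz' → plays values: [138, 8253, 5306].
MAX of non-NULL values = 8253.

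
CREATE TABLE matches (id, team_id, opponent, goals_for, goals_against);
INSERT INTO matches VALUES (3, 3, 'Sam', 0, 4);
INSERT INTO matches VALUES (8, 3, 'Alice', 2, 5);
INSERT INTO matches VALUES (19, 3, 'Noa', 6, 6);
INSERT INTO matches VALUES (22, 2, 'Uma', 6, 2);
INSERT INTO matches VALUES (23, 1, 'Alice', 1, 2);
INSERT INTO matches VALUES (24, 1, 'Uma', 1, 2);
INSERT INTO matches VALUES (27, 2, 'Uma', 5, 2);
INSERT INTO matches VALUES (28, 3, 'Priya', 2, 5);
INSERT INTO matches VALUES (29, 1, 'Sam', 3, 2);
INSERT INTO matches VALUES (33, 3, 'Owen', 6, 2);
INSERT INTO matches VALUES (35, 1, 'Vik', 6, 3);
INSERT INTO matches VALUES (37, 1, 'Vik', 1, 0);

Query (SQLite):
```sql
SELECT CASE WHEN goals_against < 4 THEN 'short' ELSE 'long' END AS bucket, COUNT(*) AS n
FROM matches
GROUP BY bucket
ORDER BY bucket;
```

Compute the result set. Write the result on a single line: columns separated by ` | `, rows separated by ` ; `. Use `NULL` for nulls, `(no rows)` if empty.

Bucket rows by goals_against < 4 → 'short' else 'long'; count each bucket.

long | 4 ; short | 8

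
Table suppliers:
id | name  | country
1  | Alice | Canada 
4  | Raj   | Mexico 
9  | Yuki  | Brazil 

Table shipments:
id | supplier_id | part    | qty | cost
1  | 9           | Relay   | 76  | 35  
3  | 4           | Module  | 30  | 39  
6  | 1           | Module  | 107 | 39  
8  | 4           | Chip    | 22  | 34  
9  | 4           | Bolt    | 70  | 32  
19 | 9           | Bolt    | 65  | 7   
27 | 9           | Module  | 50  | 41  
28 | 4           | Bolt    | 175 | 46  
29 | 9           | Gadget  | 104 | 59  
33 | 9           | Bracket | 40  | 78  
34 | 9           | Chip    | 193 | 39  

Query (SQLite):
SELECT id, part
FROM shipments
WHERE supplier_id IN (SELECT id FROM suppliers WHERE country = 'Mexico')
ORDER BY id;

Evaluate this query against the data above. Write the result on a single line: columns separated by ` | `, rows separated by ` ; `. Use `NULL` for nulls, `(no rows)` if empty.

3 | Module ; 8 | Chip ; 9 | Bolt ; 28 | Bolt

Inner query: suppliers.id where country = 'Mexico'.
Outer: keep shipments rows whose supplier_id is in that set.
Inner query → {4}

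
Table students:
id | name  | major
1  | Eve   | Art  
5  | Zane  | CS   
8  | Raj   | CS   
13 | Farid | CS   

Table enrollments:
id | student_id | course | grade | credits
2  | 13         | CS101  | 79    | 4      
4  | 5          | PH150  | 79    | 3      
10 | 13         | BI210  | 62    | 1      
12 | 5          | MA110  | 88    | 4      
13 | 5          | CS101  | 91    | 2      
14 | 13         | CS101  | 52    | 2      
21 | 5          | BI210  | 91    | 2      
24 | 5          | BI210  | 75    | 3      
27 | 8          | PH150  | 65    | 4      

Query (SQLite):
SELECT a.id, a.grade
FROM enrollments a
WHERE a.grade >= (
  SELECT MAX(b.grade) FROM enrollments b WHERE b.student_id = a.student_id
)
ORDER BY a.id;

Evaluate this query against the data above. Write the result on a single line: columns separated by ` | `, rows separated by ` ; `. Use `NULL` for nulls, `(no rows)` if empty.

2 | 79 ; 13 | 91 ; 21 | 91 ; 27 | 65

For each enrollments row a, compute MAX(grade) over rows sharing a.student_id.
Keep row a if a.grade >= that per-group MAX.
  student_id=5: MAX(grade) = 91
  student_id=8: MAX(grade) = 65
  student_id=13: MAX(grade) = 79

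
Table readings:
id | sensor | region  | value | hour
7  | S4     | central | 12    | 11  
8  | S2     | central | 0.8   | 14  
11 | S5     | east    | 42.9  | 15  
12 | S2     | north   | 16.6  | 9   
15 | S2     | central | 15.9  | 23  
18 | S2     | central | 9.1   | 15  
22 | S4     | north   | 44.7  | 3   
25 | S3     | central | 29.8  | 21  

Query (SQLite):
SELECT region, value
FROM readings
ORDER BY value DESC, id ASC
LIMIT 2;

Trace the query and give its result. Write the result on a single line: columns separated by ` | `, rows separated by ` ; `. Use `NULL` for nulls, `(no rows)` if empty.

Sort by value desc, tiebreak id asc: (44.7, id=22), (42.9, id=11), (29.8, id=25), (16.6, id=12), (15.9, id=15) …. Take first 2.

north | 44.7 ; east | 42.9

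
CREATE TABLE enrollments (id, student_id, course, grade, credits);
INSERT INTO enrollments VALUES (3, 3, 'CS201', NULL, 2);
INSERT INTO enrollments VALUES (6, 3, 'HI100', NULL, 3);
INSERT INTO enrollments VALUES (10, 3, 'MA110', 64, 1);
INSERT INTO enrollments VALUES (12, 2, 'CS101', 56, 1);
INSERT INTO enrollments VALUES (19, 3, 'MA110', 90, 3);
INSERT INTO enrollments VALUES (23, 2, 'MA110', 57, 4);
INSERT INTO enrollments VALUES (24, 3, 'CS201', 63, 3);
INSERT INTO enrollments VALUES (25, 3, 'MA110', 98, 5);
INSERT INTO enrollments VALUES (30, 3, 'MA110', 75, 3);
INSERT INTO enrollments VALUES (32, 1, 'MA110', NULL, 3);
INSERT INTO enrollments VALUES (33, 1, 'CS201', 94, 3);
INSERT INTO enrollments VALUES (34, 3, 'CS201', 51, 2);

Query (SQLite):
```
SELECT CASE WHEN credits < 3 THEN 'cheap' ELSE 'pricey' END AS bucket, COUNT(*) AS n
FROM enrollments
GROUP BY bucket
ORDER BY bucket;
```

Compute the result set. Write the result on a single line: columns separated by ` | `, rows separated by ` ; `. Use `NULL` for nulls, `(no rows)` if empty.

cheap | 4 ; pricey | 8

Bucket rows by credits < 3 → 'cheap' else 'pricey'; count each bucket.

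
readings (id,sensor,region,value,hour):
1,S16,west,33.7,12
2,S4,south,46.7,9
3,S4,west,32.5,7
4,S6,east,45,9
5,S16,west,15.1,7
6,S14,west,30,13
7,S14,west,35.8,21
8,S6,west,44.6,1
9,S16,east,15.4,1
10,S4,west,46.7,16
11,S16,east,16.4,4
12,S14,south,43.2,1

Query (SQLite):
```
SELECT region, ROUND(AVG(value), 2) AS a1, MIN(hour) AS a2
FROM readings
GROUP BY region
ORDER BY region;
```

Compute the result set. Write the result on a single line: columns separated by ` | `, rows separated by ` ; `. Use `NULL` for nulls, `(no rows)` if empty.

east | 25.6 | 1 ; south | 44.95 | 1 ; west | 34.06 | 1

Group readings by region.
Per group compute: ROUND(AVG(value), 2), MIN(hour).
  east: ids {4, 9, 11} → ROUND(AVG(value), 2)=25.6, MIN(hour)=1
  south: ids {2, 12} → ROUND(AVG(value), 2)=44.95, MIN(hour)=1
  west: ids {1, 3, 5, 6, 7, 8, 10} → ROUND(AVG(value), 2)=34.06, MIN(hour)=1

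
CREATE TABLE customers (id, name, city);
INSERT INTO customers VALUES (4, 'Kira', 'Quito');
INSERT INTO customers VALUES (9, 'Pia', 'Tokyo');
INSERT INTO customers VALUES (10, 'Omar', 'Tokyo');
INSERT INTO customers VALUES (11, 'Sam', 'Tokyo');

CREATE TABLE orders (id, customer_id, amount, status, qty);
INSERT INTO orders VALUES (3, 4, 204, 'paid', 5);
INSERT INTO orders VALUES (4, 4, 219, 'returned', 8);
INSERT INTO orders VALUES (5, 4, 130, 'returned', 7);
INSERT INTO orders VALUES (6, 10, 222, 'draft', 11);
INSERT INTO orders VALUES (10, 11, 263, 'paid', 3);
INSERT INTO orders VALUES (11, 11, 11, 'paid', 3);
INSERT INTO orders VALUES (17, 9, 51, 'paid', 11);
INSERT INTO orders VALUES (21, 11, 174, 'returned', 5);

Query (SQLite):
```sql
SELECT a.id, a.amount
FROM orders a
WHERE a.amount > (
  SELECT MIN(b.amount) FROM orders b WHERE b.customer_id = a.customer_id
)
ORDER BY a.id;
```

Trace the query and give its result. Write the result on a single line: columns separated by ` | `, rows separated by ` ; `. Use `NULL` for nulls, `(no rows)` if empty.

3 | 204 ; 4 | 219 ; 10 | 263 ; 21 | 174

For each orders row a, compute MIN(amount) over rows sharing a.customer_id.
Keep row a if a.amount > that per-group MIN.
  customer_id=4: MIN(amount) = 130
  customer_id=9: MIN(amount) = 51
  customer_id=10: MIN(amount) = 222
  customer_id=11: MIN(amount) = 11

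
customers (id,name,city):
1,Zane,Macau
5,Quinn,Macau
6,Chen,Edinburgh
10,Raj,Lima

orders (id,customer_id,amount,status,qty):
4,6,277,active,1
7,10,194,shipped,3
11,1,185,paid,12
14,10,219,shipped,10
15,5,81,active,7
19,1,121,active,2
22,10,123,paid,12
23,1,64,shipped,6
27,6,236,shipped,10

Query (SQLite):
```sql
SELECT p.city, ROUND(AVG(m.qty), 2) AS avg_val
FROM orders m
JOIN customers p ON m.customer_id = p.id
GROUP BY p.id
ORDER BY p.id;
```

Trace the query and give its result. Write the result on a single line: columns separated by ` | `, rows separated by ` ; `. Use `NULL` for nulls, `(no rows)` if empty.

Macau | 6.67 ; Macau | 7 ; Edinburgh | 5.5 ; Lima | 8.33

Join each orders row to its customers via customer_id.
Group joined rows by customers.id; compute ROUND(AVG(m.qty), 2) per group.
  1: ids {11, 19, 23} → ROUND(AVG(m.qty), 2)=6.67
  5: ids {15} → ROUND(AVG(m.qty), 2)=7
  6: ids {4, 27} → ROUND(AVG(m.qty), 2)=5.5
  10: ids {7, 14, 22} → ROUND(AVG(m.qty), 2)=8.33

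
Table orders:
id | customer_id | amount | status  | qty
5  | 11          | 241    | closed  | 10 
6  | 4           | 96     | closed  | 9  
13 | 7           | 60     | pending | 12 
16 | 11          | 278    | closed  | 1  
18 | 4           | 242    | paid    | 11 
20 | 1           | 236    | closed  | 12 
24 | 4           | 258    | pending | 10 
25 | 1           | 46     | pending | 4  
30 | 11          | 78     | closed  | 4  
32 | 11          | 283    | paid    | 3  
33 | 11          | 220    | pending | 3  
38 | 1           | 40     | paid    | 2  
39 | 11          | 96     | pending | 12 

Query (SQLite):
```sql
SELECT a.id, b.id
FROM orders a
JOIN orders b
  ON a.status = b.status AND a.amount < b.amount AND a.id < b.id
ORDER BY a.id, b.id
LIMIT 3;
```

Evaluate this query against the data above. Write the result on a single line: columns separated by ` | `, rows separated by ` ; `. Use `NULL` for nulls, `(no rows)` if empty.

Pairs (a,b) with same status, a.amount < b.amount, a.id < b.id.
status groups: closed:{5,6,16,20,30} paid:{18,32,38} pending:{13,24,25,33,39}
Ordered by (a.id, b.id); first 3.

5 | 16 ; 6 | 16 ; 6 | 20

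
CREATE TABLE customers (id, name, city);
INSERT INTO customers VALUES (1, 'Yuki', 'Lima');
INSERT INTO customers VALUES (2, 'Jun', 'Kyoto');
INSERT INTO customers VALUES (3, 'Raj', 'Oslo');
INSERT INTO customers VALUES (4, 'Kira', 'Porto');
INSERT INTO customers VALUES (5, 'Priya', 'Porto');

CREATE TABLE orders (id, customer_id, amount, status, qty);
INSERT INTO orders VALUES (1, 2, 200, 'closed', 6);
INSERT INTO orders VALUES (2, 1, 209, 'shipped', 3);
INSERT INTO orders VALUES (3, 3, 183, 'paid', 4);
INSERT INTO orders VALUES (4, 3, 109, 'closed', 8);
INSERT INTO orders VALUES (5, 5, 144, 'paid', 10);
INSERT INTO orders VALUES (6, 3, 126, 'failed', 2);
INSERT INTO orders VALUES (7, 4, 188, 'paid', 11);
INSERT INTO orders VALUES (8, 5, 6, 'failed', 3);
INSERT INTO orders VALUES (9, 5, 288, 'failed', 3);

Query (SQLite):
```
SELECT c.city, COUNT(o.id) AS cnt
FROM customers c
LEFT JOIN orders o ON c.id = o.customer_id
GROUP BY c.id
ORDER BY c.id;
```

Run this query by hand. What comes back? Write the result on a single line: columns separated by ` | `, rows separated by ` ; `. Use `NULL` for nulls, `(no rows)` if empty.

Lima | 1 ; Kyoto | 1 ; Oslo | 3 ; Porto | 1 ; Porto | 3

LEFT JOIN keeps every customers row; unmatched ones get NULL for orders columns.
Group by customers.id and compute COUNT(o.id). COUNT(col) of an all-NULL group is 0.
  1: ids {2} → COUNT(o.id)=1
  2: ids {1} → COUNT(o.id)=1
  3: ids {3, 4, 6} → COUNT(o.id)=3
  4: ids {7} → COUNT(o.id)=1
  5: ids {5, 8, 9} → COUNT(o.id)=3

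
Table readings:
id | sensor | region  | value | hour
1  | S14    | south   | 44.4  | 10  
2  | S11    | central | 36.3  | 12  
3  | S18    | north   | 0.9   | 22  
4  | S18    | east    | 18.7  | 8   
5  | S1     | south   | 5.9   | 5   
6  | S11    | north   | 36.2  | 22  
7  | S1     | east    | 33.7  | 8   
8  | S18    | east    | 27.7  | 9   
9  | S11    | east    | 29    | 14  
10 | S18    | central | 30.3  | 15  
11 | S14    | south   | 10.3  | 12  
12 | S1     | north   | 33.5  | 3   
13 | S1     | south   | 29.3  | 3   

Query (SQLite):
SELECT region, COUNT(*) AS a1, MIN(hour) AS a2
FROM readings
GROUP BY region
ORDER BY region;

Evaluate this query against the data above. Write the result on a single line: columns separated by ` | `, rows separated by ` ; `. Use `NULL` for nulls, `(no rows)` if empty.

Group readings by region.
Per group compute: COUNT(*), MIN(hour).
  central: ids {2, 10} → COUNT(*)=2, MIN(hour)=12
  east: ids {4, 7, 8, 9} → COUNT(*)=4, MIN(hour)=8
  north: ids {3, 6, 12} → COUNT(*)=3, MIN(hour)=3
  south: ids {1, 5, 11, 13} → COUNT(*)=4, MIN(hour)=3

central | 2 | 12 ; east | 4 | 8 ; north | 3 | 3 ; south | 4 | 3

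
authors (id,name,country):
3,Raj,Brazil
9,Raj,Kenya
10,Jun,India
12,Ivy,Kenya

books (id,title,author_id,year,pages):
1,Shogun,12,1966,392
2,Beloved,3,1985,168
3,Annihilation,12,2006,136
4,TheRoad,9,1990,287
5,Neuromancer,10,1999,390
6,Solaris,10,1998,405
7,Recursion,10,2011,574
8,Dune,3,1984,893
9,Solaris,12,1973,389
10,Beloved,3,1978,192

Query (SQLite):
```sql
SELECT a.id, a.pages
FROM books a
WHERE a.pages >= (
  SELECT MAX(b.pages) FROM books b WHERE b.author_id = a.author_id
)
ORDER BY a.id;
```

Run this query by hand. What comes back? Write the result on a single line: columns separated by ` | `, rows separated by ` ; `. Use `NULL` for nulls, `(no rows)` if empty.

For each books row a, compute MAX(pages) over rows sharing a.author_id.
Keep row a if a.pages >= that per-group MAX.
  author_id=3: MAX(pages) = 893
  author_id=9: MAX(pages) = 287
  author_id=10: MAX(pages) = 574
  author_id=12: MAX(pages) = 392

1 | 392 ; 4 | 287 ; 7 | 574 ; 8 | 893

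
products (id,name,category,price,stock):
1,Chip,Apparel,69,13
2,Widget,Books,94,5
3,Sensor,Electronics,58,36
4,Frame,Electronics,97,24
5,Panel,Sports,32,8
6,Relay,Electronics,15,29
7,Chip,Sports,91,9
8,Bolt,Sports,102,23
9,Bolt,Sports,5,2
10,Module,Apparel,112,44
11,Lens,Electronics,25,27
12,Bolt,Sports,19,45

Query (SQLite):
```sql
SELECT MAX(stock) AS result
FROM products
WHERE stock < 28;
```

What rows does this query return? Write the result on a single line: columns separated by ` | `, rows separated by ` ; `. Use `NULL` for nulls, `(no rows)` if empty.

Rows where stock < 28 → stock values: [13, 5, 24, 8, 9, 23, 2, 27].
MAX of non-NULL values = 27.

27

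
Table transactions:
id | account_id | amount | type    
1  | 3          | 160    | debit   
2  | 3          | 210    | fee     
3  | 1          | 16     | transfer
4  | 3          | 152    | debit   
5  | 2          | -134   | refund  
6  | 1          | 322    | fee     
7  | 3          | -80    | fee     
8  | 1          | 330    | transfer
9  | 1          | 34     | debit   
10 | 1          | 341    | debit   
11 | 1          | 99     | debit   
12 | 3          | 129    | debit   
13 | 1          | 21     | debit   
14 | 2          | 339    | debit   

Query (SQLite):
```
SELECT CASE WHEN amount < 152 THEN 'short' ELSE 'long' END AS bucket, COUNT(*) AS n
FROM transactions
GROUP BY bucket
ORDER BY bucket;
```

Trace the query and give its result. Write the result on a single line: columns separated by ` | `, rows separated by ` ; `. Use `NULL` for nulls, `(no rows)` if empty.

long | 7 ; short | 7

Bucket rows by amount < 152 → 'short' else 'long'; count each bucket.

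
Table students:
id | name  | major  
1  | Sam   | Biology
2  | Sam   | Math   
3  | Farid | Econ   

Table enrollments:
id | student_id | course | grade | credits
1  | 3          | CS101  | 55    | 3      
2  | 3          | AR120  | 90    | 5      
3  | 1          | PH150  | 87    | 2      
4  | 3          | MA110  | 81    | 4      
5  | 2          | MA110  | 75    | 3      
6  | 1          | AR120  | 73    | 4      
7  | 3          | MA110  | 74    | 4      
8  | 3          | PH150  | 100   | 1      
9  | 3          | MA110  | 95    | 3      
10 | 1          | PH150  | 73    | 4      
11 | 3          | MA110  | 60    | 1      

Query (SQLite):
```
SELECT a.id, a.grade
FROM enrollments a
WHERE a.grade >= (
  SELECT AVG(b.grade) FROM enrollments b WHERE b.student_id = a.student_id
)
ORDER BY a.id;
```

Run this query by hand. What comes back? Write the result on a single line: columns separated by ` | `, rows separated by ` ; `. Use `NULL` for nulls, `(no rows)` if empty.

2 | 90 ; 3 | 87 ; 4 | 81 ; 5 | 75 ; 8 | 100 ; 9 | 95

For each enrollments row a, compute AVG(grade) over rows sharing a.student_id.
Keep row a if a.grade >= that per-group AVG.
  student_id=1: AVG(grade) = 77.666667
  student_id=2: AVG(grade) = 75.0
  student_id=3: AVG(grade) = 79.285714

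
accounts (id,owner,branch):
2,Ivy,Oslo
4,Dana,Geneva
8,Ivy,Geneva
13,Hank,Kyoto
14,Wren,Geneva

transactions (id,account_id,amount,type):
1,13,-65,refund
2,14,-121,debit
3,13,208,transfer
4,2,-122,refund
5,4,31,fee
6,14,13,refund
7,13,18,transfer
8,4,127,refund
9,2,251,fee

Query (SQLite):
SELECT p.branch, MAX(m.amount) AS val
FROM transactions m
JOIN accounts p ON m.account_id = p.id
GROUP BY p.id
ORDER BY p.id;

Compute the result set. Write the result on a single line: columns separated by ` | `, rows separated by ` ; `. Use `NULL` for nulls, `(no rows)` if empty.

Join each transactions row to its accounts via account_id.
Group joined rows by accounts.id; compute MAX(m.amount) per group.
  2: ids {4, 9} → MAX(m.amount)=251
  4: ids {5, 8} → MAX(m.amount)=127
  13: ids {1, 3, 7} → MAX(m.amount)=208
  14: ids {2, 6} → MAX(m.amount)=13

Oslo | 251 ; Geneva | 127 ; Kyoto | 208 ; Geneva | 13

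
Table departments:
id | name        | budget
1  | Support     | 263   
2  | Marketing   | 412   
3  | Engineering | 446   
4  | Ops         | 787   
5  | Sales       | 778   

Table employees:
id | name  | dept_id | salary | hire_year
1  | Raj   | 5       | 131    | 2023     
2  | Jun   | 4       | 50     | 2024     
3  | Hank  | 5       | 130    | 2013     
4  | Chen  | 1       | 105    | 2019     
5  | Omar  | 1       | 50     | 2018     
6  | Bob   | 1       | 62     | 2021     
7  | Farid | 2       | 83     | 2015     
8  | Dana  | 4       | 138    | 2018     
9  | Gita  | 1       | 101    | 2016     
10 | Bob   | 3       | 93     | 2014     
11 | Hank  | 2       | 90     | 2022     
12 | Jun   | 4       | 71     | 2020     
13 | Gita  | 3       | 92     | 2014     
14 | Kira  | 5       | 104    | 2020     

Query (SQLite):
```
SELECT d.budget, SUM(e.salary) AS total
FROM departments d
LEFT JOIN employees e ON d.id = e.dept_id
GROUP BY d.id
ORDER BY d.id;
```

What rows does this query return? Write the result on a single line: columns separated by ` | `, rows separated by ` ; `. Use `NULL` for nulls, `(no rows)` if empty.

LEFT JOIN keeps every departments row; unmatched ones get NULL for employees columns.
Group by departments.id and compute SUM(e.salary). SUM over an all-NULL group is NULL.
  1: ids {4, 5, 6, 9} → SUM(e.salary)=318
  2: ids {7, 11} → SUM(e.salary)=173
  3: ids {10, 13} → SUM(e.salary)=185
  4: ids {2, 8, 12} → SUM(e.salary)=259
  5: ids {1, 3, 14} → SUM(e.salary)=365

263 | 318 ; 412 | 173 ; 446 | 185 ; 787 | 259 ; 778 | 365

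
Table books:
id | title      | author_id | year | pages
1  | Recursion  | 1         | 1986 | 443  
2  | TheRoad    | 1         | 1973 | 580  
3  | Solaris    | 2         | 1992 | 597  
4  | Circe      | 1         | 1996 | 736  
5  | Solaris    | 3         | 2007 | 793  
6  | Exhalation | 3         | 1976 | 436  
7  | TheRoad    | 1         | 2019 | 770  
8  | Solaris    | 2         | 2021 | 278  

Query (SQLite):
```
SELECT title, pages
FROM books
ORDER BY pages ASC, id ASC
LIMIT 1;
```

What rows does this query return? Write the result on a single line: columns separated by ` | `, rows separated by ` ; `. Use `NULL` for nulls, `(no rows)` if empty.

Sort by pages asc, tiebreak id asc: (278, id=8), (436, id=6), (443, id=1), (580, id=2) …. Take first 1.

Solaris | 278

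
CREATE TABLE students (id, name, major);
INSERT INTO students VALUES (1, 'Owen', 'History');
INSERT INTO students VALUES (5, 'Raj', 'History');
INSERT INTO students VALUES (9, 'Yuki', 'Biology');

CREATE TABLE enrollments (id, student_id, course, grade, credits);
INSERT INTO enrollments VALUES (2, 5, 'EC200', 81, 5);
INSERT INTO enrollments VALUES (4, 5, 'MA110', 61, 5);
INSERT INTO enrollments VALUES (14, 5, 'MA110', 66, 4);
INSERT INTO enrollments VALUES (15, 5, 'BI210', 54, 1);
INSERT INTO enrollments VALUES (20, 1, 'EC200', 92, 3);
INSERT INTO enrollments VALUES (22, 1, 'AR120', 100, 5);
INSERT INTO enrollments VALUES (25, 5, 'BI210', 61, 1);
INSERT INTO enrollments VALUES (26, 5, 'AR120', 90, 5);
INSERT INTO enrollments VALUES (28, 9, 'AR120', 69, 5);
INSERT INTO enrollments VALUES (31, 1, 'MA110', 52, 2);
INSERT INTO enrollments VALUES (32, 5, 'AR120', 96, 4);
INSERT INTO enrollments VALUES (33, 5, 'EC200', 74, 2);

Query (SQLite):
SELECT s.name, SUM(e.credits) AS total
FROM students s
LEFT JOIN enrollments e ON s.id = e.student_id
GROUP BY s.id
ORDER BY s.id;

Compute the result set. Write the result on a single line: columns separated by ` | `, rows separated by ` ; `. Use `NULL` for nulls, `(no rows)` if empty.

Owen | 10 ; Raj | 27 ; Yuki | 5

LEFT JOIN keeps every students row; unmatched ones get NULL for enrollments columns.
Group by students.id and compute SUM(e.credits). SUM over an all-NULL group is NULL.
  1: ids {20, 22, 31} → SUM(e.credits)=10
  5: ids {2, 4, 14, 15, 25, 26, 32, 33} → SUM(e.credits)=27
  9: ids {28} → SUM(e.credits)=5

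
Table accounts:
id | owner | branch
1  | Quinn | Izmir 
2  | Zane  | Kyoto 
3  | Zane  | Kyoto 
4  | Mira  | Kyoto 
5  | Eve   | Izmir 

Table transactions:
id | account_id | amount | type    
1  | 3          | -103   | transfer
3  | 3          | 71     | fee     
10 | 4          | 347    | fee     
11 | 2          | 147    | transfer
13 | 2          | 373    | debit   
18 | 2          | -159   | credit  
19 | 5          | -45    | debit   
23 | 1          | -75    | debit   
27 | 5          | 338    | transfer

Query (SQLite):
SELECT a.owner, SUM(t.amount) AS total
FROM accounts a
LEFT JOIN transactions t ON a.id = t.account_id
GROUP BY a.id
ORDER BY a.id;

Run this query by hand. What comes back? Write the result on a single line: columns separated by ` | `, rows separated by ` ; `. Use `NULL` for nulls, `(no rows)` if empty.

LEFT JOIN keeps every accounts row; unmatched ones get NULL for transactions columns.
Group by accounts.id and compute SUM(t.amount). SUM over an all-NULL group is NULL.
  1: ids {23} → SUM(t.amount)=-75
  2: ids {11, 13, 18} → SUM(t.amount)=361
  3: ids {1, 3} → SUM(t.amount)=-32
  4: ids {10} → SUM(t.amount)=347
  5: ids {19, 27} → SUM(t.amount)=293

Quinn | -75 ; Zane | 361 ; Zane | -32 ; Mira | 347 ; Eve | 293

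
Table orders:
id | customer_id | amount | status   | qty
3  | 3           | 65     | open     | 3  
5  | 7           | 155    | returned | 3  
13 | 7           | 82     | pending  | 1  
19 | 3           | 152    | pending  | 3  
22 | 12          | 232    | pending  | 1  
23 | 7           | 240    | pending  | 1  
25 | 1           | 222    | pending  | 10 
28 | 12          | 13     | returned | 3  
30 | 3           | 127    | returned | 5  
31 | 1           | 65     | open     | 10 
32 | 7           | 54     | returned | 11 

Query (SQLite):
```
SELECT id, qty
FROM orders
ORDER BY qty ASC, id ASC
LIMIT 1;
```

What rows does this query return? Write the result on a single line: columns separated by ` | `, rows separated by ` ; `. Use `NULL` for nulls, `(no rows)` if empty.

13 | 1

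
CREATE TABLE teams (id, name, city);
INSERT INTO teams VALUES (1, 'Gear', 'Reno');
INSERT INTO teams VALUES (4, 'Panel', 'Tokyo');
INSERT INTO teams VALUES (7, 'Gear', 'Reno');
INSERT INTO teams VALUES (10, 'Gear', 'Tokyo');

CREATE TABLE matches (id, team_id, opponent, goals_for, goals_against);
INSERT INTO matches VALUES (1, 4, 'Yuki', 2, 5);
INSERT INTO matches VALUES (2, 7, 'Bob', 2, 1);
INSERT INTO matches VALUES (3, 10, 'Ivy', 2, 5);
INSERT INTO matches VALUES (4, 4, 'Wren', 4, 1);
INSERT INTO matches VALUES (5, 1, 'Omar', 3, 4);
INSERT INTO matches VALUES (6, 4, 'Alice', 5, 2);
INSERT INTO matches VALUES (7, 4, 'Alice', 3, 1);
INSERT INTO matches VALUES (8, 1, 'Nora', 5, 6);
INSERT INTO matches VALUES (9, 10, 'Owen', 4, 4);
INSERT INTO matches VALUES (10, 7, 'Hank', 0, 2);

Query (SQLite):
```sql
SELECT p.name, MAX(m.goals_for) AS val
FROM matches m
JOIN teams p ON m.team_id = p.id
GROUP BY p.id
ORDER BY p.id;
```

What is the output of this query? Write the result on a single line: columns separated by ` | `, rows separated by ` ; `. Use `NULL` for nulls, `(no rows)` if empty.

Join each matches row to its teams via team_id.
Group joined rows by teams.id; compute MAX(m.goals_for) per group.
  1: ids {5, 8} → MAX(m.goals_for)=5
  4: ids {1, 4, 6, 7} → MAX(m.goals_for)=5
  7: ids {2, 10} → MAX(m.goals_for)=2
  10: ids {3, 9} → MAX(m.goals_for)=4

Gear | 5 ; Panel | 5 ; Gear | 2 ; Gear | 4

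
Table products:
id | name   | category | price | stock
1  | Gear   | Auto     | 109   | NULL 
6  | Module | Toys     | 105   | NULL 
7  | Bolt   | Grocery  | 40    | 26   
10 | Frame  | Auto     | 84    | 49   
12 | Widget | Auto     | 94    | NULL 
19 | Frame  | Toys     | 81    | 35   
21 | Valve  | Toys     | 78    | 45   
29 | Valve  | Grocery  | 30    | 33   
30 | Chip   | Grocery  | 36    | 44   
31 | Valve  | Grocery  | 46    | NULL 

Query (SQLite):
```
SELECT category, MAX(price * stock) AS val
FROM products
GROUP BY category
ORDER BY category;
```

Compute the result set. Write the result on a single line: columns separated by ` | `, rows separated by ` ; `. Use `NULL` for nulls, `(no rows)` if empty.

Auto | 4116 ; Grocery | 1584 ; Toys | 3510

For each row compute price * stock.
Group by category; take MAX of the expression per group.
  Auto: ids {1, 10, 12} → MAX(price * stock)=4116
  Grocery: ids {7, 29, 30, 31} → MAX(price * stock)=1584
  Toys: ids {6, 19, 21} → MAX(price * stock)=3510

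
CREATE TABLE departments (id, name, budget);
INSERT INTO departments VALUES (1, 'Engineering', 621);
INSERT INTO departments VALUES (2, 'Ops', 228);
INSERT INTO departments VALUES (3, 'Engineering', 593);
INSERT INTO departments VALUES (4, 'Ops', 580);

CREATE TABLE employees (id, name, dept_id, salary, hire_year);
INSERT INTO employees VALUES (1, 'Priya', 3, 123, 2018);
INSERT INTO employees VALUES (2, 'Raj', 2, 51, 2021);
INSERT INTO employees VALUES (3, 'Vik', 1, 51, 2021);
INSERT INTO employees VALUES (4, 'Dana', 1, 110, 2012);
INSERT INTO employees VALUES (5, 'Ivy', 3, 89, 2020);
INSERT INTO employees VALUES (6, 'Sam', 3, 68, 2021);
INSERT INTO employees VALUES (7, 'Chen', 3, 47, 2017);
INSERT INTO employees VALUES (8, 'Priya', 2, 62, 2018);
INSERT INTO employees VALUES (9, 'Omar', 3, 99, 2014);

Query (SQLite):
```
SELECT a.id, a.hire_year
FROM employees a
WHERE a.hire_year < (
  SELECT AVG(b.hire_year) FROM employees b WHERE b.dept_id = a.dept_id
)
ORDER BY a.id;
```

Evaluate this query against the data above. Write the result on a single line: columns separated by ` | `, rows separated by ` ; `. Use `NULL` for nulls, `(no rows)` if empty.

For each employees row a, compute AVG(hire_year) over rows sharing a.dept_id.
Keep row a if a.hire_year < that per-group AVG.
  dept_id=1: AVG(hire_year) = 2016.5
  dept_id=2: AVG(hire_year) = 2019.5
  dept_id=3: AVG(hire_year) = 2018.0

4 | 2012 ; 7 | 2017 ; 8 | 2018 ; 9 | 2014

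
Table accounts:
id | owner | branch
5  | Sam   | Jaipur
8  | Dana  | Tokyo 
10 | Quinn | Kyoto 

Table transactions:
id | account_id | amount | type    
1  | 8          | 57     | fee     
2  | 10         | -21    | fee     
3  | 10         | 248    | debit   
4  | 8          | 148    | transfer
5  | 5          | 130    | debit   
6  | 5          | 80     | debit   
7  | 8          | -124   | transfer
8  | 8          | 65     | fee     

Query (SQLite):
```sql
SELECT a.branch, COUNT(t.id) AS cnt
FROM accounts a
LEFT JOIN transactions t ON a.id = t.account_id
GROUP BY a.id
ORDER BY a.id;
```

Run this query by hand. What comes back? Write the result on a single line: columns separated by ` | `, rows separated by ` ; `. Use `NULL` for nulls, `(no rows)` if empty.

LEFT JOIN keeps every accounts row; unmatched ones get NULL for transactions columns.
Group by accounts.id and compute COUNT(t.id). COUNT(col) of an all-NULL group is 0.
  5: ids {5, 6} → COUNT(t.id)=2
  8: ids {1, 4, 7, 8} → COUNT(t.id)=4
  10: ids {2, 3} → COUNT(t.id)=2

Jaipur | 2 ; Tokyo | 4 ; Kyoto | 2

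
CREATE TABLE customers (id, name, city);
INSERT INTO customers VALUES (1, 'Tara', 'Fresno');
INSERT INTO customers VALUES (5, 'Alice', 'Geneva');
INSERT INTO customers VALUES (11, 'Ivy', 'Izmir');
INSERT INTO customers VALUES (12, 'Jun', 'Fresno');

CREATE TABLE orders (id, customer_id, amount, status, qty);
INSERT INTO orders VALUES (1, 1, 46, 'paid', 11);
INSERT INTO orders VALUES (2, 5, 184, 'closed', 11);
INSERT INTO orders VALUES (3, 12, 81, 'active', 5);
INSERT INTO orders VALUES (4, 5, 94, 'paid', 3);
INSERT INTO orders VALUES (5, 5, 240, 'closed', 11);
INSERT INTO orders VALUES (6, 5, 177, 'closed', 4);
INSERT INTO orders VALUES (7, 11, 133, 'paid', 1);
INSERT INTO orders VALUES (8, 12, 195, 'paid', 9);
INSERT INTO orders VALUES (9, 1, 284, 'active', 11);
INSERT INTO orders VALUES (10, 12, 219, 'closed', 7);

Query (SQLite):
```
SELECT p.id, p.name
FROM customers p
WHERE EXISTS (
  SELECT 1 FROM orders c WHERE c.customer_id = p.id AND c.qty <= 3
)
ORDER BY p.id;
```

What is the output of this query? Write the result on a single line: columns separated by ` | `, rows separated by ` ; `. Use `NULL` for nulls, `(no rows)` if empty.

5 | Alice ; 11 | Ivy

For each customers row, check whether any orders with matching customer_id has qty <= 3.
Keep rows where that is true.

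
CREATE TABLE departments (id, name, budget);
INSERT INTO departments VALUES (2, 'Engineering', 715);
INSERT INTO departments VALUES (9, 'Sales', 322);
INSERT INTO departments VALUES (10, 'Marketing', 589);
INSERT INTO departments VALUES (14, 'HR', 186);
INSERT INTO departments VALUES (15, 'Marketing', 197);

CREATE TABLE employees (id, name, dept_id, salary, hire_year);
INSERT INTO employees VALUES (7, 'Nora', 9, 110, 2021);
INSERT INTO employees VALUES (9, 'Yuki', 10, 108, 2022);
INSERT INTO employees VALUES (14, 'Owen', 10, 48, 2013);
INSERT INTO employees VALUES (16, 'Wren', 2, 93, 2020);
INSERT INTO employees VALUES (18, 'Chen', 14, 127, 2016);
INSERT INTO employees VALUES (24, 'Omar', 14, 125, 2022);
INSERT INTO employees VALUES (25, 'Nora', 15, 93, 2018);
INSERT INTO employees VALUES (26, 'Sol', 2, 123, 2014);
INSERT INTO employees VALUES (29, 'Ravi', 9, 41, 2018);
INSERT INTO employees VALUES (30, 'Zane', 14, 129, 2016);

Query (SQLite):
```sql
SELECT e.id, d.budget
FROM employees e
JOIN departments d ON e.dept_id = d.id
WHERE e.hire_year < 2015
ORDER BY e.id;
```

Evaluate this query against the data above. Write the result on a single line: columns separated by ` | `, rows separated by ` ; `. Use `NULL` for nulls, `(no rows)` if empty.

Each employees row matches the departments row where dept_id = departments.id.
Then keep rows with e.hire_year < 2015.

14 | 589 ; 26 | 715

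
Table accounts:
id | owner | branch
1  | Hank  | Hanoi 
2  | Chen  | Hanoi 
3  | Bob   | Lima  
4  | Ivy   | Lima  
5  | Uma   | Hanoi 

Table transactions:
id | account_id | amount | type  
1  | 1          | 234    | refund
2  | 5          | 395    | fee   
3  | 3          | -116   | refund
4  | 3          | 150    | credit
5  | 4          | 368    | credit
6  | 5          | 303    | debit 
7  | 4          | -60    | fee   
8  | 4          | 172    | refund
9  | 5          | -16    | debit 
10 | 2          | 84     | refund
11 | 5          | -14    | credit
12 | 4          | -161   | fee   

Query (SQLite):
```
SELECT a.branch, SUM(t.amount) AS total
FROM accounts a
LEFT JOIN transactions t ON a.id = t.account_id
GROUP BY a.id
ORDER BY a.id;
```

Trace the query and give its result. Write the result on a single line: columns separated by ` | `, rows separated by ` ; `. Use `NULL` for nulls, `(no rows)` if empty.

Hanoi | 234 ; Hanoi | 84 ; Lima | 34 ; Lima | 319 ; Hanoi | 668

LEFT JOIN keeps every accounts row; unmatched ones get NULL for transactions columns.
Group by accounts.id and compute SUM(t.amount). SUM over an all-NULL group is NULL.
  1: ids {1} → SUM(t.amount)=234
  2: ids {10} → SUM(t.amount)=84
  3: ids {3, 4} → SUM(t.amount)=34
  4: ids {5, 7, 8, 12} → SUM(t.amount)=319
  5: ids {2, 6, 9, 11} → SUM(t.amount)=668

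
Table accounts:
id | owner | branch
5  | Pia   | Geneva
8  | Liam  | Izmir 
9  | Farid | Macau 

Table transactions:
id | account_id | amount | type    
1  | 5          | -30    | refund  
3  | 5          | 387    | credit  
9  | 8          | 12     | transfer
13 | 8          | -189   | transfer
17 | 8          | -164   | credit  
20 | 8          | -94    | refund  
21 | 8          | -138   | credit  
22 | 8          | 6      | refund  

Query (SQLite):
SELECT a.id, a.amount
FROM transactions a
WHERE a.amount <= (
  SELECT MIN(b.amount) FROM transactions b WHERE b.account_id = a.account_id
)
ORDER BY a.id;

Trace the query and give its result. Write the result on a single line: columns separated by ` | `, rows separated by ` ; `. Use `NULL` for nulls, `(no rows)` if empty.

For each transactions row a, compute MIN(amount) over rows sharing a.account_id.
Keep row a if a.amount <= that per-group MIN.
  account_id=5: MIN(amount) = -30
  account_id=8: MIN(amount) = -189

1 | -30 ; 13 | -189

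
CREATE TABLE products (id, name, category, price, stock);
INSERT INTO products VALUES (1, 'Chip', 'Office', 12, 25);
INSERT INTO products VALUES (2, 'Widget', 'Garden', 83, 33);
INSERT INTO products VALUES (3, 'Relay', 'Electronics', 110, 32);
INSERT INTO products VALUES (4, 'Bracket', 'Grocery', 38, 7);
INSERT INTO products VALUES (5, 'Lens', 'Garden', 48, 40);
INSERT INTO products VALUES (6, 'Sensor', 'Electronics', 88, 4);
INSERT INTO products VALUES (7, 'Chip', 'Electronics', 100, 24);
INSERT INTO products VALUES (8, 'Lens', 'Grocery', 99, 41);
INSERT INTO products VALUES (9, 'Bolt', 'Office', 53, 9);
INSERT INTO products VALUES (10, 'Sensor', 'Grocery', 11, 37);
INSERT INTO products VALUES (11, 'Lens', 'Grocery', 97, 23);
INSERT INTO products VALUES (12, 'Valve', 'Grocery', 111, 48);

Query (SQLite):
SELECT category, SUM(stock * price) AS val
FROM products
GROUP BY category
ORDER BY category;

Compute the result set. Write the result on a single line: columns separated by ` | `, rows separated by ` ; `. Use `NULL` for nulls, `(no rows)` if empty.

For each row compute stock * price.
Group by category; take SUM of the expression per group.
  Electronics: ids {3, 6, 7} → SUM(stock * price)=6272
  Garden: ids {2, 5} → SUM(stock * price)=4659
  Grocery: ids {4, 8, 10, 11, 12} → SUM(stock * price)=12291
  Office: ids {1, 9} → SUM(stock * price)=777

Electronics | 6272 ; Garden | 4659 ; Grocery | 12291 ; Office | 777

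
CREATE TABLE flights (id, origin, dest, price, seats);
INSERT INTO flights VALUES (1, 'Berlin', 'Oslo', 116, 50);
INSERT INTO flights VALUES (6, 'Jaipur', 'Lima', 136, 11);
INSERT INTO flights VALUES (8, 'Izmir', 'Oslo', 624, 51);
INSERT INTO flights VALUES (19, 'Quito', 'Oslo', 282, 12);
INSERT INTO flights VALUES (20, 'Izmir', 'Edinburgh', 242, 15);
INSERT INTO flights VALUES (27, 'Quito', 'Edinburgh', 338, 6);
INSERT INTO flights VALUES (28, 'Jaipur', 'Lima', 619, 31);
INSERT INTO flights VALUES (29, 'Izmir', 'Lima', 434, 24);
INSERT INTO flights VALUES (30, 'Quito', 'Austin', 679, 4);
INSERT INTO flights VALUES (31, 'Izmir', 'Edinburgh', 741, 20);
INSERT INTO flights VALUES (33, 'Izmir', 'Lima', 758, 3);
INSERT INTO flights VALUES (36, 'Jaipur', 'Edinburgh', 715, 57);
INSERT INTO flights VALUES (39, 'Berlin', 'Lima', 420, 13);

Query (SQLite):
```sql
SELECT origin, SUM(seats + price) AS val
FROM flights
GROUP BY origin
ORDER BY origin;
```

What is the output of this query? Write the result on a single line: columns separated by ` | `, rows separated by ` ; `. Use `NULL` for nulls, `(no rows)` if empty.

Berlin | 599 ; Izmir | 2912 ; Jaipur | 1569 ; Quito | 1321

For each row compute seats + price.
Group by origin; take SUM of the expression per group.
  Berlin: ids {1, 39} → SUM(seats + price)=599
  Izmir: ids {8, 20, 29, 31, 33} → SUM(seats + price)=2912
  Jaipur: ids {6, 28, 36} → SUM(seats + price)=1569
  Quito: ids {19, 27, 30} → SUM(seats + price)=1321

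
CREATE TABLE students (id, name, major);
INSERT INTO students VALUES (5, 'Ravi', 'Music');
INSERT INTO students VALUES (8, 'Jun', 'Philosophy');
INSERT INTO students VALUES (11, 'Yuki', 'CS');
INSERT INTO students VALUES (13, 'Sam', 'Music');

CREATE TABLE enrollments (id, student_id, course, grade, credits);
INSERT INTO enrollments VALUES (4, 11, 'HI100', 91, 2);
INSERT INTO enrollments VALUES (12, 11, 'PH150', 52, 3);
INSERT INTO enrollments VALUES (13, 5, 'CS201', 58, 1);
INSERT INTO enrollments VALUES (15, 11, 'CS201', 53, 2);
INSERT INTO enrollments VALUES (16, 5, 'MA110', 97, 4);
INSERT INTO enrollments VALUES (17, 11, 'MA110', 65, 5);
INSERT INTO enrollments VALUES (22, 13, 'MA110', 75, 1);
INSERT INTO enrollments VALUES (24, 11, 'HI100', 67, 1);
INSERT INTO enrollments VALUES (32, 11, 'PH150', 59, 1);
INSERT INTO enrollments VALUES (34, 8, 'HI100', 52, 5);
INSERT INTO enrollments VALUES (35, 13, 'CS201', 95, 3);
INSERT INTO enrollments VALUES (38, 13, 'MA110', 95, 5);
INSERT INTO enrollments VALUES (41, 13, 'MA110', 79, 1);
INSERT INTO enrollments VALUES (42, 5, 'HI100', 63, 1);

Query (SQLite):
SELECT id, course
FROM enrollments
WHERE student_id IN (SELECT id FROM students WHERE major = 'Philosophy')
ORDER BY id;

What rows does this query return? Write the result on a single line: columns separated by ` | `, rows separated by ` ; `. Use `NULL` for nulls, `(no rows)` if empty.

Inner query: students.id where major = 'Philosophy'.
Outer: keep enrollments rows whose student_id is in that set.
Inner query → {8}

34 | HI100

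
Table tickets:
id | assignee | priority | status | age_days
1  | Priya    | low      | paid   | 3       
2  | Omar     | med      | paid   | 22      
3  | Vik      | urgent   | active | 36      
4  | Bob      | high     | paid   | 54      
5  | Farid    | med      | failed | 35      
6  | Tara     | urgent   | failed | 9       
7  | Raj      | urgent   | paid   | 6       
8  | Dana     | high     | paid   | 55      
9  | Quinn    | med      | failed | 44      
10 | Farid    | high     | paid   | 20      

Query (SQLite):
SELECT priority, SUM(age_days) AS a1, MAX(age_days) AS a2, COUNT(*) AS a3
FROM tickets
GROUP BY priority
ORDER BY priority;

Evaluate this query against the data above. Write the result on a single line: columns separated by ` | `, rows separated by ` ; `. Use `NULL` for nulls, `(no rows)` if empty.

Group tickets by priority.
Per group compute: SUM(age_days), MAX(age_days), COUNT(*).
  high: ids {4, 8, 10} → SUM(age_days)=129, MAX(age_days)=55, COUNT(*)=3
  low: ids {1} → SUM(age_days)=3, MAX(age_days)=3, COUNT(*)=1
  med: ids {2, 5, 9} → SUM(age_days)=101, MAX(age_days)=44, COUNT(*)=3
  urgent: ids {3, 6, 7} → SUM(age_days)=51, MAX(age_days)=36, COUNT(*)=3

high | 129 | 55 | 3 ; low | 3 | 3 | 1 ; med | 101 | 44 | 3 ; urgent | 51 | 36 | 3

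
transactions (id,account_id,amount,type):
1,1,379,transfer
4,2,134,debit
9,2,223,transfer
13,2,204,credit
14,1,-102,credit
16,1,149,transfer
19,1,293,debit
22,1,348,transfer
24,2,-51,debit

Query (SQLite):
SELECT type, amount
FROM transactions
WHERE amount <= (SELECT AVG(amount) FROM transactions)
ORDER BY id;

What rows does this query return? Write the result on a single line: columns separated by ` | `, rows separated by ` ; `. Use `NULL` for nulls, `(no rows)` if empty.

Scalar subquery: AVG(amount) over all transactions rows = 175.222222 (≈; comparison uses full precision).
Keep rows where amount <= that value.

debit | 134 ; credit | -102 ; transfer | 149 ; debit | -51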